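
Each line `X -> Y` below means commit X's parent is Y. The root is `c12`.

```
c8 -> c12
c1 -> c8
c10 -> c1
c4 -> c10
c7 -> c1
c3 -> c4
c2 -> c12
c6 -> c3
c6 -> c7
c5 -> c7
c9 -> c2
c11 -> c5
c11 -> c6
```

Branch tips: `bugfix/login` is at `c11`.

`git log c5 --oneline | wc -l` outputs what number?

Walking parent pointers from c5: reachable set = {c1, c12, c5, c7, c8}.
That is 5 commits.

5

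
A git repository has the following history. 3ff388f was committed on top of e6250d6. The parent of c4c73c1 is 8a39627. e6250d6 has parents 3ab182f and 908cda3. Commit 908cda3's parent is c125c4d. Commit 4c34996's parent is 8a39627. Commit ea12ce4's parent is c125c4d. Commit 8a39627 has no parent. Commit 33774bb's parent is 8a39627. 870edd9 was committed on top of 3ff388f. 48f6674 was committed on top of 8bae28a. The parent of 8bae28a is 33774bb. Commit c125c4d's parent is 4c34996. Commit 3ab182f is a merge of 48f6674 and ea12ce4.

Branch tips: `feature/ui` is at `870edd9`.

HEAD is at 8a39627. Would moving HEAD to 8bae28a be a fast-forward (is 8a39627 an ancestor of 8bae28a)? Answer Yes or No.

A fast-forward from 8a39627 to 8bae28a is possible iff 8a39627 is an ancestor of 8bae28a.
Ancestors of 8bae28a: {33774bb, 8a39627, 8bae28a}.
8a39627 is among them, so fast-forward is possible.

Yes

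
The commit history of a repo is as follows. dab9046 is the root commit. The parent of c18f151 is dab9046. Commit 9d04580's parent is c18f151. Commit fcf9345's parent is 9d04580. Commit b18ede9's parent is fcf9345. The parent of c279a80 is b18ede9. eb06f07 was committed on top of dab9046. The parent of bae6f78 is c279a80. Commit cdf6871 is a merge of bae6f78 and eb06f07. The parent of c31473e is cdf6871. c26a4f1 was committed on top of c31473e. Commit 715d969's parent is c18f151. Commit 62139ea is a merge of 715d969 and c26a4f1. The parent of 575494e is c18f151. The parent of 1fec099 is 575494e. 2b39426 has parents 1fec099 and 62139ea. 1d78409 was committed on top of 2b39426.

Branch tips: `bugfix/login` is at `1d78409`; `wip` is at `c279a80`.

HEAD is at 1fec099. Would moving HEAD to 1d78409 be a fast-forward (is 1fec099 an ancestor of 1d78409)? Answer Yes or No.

A fast-forward from 1fec099 to 1d78409 is possible iff 1fec099 is an ancestor of 1d78409.
Ancestors of 1d78409: {1d78409, 1fec099, 2b39426, 575494e, 62139ea, 715d969, 9d04580, b18ede9, bae6f78, c18f151, c26a4f1, c279a80, c31473e, cdf6871, dab9046, eb06f07, fcf9345}.
1fec099 is among them, so fast-forward is possible.

Yes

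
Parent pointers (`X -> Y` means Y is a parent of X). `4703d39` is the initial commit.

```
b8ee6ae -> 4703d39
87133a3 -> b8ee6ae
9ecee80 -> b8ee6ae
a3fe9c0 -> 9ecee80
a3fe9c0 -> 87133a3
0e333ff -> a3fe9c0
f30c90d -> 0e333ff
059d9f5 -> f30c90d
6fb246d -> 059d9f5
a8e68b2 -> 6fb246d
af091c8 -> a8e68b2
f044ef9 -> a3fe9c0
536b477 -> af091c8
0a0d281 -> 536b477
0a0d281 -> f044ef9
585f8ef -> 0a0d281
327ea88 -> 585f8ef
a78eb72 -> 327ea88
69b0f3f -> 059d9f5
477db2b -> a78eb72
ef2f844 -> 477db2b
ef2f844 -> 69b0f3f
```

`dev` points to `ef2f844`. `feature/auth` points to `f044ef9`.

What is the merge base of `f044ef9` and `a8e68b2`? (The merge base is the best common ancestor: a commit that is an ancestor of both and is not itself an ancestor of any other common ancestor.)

a3fe9c0

Ancestors of f044ef9: {4703d39, 87133a3, 9ecee80, a3fe9c0, b8ee6ae, f044ef9}.
Ancestors of a8e68b2: {059d9f5, 0e333ff, 4703d39, 6fb246d, 87133a3, 9ecee80, a3fe9c0, a8e68b2, b8ee6ae, f30c90d}.
Common ancestors: {4703d39, 87133a3, 9ecee80, a3fe9c0, b8ee6ae}.
Among these, a3fe9c0 is not an ancestor of any other common ancestor — it is the merge base.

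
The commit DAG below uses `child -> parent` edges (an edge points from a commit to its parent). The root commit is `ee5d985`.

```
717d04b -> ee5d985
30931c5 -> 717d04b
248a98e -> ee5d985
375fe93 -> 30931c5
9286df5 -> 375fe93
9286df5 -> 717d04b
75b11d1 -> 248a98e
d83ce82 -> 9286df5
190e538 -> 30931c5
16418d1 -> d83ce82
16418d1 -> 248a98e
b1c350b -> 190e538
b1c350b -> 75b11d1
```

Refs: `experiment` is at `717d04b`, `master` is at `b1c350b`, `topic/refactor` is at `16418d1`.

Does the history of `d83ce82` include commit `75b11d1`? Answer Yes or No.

No

Ancestors of d83ce82: {30931c5, 375fe93, 717d04b, 9286df5, d83ce82, ee5d985}.
75b11d1 is not in that set, so it is not an ancestor of d83ce82.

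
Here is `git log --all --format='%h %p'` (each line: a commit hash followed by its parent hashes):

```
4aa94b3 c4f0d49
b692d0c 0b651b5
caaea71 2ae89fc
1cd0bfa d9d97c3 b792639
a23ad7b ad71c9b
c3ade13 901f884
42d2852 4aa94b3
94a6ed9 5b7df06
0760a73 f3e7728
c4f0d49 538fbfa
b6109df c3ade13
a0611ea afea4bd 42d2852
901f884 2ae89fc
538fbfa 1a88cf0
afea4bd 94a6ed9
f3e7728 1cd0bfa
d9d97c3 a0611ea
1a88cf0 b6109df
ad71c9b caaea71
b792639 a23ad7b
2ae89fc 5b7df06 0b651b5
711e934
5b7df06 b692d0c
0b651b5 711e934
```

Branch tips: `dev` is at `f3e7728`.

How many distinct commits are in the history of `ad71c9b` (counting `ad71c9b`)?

Walking parent pointers from ad71c9b: reachable set = {0b651b5, 2ae89fc, 5b7df06, 711e934, ad71c9b, b692d0c, caaea71}.
That is 7 commits.

7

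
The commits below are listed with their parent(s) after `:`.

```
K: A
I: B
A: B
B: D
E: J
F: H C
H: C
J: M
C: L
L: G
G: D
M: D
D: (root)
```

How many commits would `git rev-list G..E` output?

Reachable from E: {D, E, J, M}.
Reachable from G: {D, G}.
In E's history but not G's: {E, J, M} — 3 commits.

3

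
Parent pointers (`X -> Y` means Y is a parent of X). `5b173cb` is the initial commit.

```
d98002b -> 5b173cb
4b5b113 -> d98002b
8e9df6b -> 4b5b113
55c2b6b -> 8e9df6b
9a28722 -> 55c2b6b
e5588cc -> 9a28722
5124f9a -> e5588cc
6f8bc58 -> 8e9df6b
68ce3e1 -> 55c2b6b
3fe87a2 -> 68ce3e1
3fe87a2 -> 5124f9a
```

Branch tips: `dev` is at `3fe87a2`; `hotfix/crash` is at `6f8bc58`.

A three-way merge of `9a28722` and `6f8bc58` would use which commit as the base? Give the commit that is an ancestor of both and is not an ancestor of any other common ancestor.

Ancestors of 9a28722: {4b5b113, 55c2b6b, 5b173cb, 8e9df6b, 9a28722, d98002b}.
Ancestors of 6f8bc58: {4b5b113, 5b173cb, 6f8bc58, 8e9df6b, d98002b}.
Common ancestors: {4b5b113, 5b173cb, 8e9df6b, d98002b}.
Among these, 8e9df6b is not an ancestor of any other common ancestor — it is the merge base.

8e9df6b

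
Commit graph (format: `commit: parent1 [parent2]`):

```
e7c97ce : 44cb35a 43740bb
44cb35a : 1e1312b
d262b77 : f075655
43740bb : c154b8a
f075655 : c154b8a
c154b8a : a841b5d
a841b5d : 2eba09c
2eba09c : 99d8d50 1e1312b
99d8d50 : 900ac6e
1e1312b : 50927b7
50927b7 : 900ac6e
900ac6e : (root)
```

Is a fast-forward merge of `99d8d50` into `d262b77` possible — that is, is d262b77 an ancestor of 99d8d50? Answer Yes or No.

No

A fast-forward from d262b77 to 99d8d50 is possible iff d262b77 is an ancestor of 99d8d50.
Ancestors of 99d8d50: {900ac6e, 99d8d50}.
d262b77 is not among them, so fast-forward is not possible.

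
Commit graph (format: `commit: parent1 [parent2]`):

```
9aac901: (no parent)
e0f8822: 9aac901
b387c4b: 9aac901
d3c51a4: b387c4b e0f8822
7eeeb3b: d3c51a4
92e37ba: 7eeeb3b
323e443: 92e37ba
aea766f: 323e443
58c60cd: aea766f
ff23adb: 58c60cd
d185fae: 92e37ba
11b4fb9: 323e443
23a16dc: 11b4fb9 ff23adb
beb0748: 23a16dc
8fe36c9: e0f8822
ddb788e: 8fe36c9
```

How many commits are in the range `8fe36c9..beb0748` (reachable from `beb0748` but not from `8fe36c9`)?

11

Reachable from beb0748: {11b4fb9, 23a16dc, 323e443, 58c60cd, 7eeeb3b, 92e37ba, 9aac901, aea766f, b387c4b, beb0748, d3c51a4, e0f8822, ff23adb}.
Reachable from 8fe36c9: {8fe36c9, 9aac901, e0f8822}.
In beb0748's history but not 8fe36c9's: {11b4fb9, 23a16dc, 323e443, 58c60cd, 7eeeb3b, 92e37ba, aea766f, b387c4b, beb0748, d3c51a4, ff23adb} — 11 commits.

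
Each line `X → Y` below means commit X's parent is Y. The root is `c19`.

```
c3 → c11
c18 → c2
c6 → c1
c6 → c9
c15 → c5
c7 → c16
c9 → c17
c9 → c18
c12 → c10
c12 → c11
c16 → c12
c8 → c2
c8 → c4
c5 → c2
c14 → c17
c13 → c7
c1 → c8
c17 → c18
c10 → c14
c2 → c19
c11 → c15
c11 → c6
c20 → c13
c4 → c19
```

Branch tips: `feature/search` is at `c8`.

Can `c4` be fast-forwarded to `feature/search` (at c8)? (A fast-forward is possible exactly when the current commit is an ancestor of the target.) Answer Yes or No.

Yes

A fast-forward from c4 to c8 is possible iff c4 is an ancestor of c8.
Ancestors of c8: {c19, c2, c4, c8}.
c4 is among them, so fast-forward is possible.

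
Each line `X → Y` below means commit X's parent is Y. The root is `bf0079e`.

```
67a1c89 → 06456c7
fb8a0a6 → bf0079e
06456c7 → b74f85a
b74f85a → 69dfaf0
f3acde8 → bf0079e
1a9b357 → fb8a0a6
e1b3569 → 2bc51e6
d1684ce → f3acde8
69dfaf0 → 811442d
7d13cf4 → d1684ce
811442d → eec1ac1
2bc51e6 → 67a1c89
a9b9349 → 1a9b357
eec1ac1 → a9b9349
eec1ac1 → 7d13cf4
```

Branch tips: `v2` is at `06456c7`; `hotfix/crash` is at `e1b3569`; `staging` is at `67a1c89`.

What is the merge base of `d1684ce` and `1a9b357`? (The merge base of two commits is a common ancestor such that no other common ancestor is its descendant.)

bf0079e

Ancestors of d1684ce: {bf0079e, d1684ce, f3acde8}.
Ancestors of 1a9b357: {1a9b357, bf0079e, fb8a0a6}.
Common ancestors: {bf0079e}.
The only common ancestor is bf0079e, so it is the merge base.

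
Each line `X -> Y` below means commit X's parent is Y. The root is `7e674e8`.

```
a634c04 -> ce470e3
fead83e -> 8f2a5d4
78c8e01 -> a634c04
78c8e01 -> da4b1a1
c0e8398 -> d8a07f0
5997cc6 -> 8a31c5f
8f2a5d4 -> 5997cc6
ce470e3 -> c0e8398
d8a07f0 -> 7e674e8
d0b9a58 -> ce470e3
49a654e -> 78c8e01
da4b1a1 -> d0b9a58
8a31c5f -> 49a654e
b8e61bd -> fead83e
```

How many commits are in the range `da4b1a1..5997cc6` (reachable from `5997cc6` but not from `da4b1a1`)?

Reachable from 5997cc6: {49a654e, 5997cc6, 78c8e01, 7e674e8, 8a31c5f, a634c04, c0e8398, ce470e3, d0b9a58, d8a07f0, da4b1a1}.
Reachable from da4b1a1: {7e674e8, c0e8398, ce470e3, d0b9a58, d8a07f0, da4b1a1}.
In 5997cc6's history but not da4b1a1's: {49a654e, 5997cc6, 78c8e01, 8a31c5f, a634c04} — 5 commits.

5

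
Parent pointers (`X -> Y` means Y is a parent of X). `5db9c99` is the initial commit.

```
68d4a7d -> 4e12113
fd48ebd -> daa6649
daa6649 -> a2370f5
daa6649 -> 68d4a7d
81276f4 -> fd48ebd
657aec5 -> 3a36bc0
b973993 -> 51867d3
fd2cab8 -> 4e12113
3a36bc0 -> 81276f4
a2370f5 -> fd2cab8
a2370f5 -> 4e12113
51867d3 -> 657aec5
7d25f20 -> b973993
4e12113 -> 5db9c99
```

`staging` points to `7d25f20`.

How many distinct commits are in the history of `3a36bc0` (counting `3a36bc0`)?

Walking parent pointers from 3a36bc0: reachable set = {3a36bc0, 4e12113, 5db9c99, 68d4a7d, 81276f4, a2370f5, daa6649, fd2cab8, fd48ebd}.
That is 9 commits.

9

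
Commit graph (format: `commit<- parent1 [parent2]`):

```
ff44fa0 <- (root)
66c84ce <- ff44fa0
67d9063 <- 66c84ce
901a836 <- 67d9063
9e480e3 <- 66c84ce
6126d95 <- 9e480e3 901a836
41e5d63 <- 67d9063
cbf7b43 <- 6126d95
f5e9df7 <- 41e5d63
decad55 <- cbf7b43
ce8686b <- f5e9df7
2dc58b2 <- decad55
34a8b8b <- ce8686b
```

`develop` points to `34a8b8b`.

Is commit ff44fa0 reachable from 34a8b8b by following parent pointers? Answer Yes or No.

Yes

Ancestors of 34a8b8b (commits reachable by following parents): {34a8b8b, 41e5d63, 66c84ce, 67d9063, ce8686b, f5e9df7, ff44fa0}.
ff44fa0 is in that set, so it is an ancestor of 34a8b8b.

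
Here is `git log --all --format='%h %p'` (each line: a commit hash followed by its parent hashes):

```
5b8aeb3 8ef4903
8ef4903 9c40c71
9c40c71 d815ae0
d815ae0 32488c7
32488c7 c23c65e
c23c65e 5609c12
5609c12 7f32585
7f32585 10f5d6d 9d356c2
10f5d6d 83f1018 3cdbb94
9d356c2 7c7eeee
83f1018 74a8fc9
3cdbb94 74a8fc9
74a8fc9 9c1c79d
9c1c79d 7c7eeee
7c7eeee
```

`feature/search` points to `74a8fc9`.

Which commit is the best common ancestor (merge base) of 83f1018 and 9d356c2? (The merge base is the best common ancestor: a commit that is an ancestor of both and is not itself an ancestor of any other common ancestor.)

Ancestors of 83f1018: {74a8fc9, 7c7eeee, 83f1018, 9c1c79d}.
Ancestors of 9d356c2: {7c7eeee, 9d356c2}.
Common ancestors: {7c7eeee}.
The only common ancestor is 7c7eeee, so it is the merge base.

7c7eeee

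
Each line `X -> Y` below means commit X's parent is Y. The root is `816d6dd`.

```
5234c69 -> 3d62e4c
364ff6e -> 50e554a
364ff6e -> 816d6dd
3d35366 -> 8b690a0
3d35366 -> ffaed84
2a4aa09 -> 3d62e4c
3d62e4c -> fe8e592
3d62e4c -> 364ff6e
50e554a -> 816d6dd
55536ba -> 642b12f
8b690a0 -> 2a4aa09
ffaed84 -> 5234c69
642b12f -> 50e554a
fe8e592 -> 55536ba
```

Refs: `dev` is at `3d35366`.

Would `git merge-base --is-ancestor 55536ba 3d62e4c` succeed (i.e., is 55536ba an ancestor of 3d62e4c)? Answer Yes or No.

Yes

Ancestors of 3d62e4c (commits reachable by following parents): {364ff6e, 3d62e4c, 50e554a, 55536ba, 642b12f, 816d6dd, fe8e592}.
55536ba is in that set, so it is an ancestor of 3d62e4c.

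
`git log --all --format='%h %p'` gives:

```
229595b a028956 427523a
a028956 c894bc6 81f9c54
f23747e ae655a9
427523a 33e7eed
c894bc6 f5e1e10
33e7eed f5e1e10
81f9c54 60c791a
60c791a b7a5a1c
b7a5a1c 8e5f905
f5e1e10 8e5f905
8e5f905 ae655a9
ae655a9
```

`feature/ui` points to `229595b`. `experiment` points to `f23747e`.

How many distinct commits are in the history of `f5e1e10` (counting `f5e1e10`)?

Walking parent pointers from f5e1e10: reachable set = {8e5f905, ae655a9, f5e1e10}.
That is 3 commits.

3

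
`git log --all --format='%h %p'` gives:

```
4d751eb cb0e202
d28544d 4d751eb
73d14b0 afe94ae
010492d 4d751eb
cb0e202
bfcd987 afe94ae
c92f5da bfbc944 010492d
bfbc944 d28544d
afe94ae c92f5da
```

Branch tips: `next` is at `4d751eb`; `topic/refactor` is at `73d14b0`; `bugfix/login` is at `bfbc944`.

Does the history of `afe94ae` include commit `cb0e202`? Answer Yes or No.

Yes

Ancestors of afe94ae (commits reachable by following parents): {010492d, 4d751eb, afe94ae, bfbc944, c92f5da, cb0e202, d28544d}.
cb0e202 is in that set, so it is an ancestor of afe94ae.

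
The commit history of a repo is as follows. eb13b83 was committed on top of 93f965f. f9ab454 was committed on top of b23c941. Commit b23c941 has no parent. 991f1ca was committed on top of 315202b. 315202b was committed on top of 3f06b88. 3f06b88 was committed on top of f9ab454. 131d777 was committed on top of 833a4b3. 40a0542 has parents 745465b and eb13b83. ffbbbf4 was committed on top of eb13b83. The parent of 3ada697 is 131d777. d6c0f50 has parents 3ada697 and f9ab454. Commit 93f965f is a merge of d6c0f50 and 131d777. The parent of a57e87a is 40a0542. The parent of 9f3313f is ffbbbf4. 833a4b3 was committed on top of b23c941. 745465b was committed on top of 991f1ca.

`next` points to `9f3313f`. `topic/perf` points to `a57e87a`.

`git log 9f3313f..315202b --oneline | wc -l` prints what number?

Reachable from 315202b: {315202b, 3f06b88, b23c941, f9ab454}.
Reachable from 9f3313f: {131d777, 3ada697, 833a4b3, 93f965f, 9f3313f, b23c941, d6c0f50, eb13b83, f9ab454, ffbbbf4}.
In 315202b's history but not 9f3313f's: {315202b, 3f06b88} — 2 commits.

2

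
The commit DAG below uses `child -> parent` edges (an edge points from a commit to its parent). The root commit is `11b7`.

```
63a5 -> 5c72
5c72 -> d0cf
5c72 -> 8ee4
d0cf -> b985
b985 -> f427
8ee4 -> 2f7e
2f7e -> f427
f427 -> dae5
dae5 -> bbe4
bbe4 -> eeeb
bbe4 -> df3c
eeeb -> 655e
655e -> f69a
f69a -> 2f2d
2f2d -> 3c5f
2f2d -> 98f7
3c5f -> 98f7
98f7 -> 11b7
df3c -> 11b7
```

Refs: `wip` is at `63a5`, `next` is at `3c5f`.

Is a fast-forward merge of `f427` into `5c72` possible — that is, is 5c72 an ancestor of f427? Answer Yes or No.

A fast-forward from 5c72 to f427 is possible iff 5c72 is an ancestor of f427.
Ancestors of f427: {11b7, 2f2d, 3c5f, 655e, 98f7, bbe4, dae5, df3c, eeeb, f427, f69a}.
5c72 is not among them, so fast-forward is not possible.

No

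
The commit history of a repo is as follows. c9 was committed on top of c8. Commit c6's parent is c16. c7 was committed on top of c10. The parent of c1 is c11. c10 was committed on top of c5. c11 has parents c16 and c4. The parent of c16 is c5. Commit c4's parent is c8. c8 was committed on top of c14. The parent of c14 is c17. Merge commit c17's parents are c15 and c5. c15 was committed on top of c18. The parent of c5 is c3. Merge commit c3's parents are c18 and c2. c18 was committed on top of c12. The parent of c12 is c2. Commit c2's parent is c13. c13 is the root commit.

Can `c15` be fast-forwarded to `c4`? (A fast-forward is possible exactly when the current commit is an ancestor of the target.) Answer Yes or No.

Yes

A fast-forward from c15 to c4 is possible iff c15 is an ancestor of c4.
Ancestors of c4: {c12, c13, c14, c15, c17, c18, c2, c3, c4, c5, c8}.
c15 is among them, so fast-forward is possible.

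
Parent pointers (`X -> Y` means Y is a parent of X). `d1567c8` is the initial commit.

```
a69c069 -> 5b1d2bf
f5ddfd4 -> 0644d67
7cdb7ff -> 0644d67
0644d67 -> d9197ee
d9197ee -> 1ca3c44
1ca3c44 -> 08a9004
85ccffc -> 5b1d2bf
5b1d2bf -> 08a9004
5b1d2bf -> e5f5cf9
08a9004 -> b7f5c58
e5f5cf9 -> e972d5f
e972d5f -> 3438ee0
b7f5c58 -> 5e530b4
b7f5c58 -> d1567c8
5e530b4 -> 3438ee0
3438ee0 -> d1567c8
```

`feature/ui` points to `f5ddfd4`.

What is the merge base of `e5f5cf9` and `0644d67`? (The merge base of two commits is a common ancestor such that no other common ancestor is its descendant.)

3438ee0

Ancestors of e5f5cf9: {3438ee0, d1567c8, e5f5cf9, e972d5f}.
Ancestors of 0644d67: {0644d67, 08a9004, 1ca3c44, 3438ee0, 5e530b4, b7f5c58, d1567c8, d9197ee}.
Common ancestors: {3438ee0, d1567c8}.
Among these, 3438ee0 is not an ancestor of any other common ancestor — it is the merge base.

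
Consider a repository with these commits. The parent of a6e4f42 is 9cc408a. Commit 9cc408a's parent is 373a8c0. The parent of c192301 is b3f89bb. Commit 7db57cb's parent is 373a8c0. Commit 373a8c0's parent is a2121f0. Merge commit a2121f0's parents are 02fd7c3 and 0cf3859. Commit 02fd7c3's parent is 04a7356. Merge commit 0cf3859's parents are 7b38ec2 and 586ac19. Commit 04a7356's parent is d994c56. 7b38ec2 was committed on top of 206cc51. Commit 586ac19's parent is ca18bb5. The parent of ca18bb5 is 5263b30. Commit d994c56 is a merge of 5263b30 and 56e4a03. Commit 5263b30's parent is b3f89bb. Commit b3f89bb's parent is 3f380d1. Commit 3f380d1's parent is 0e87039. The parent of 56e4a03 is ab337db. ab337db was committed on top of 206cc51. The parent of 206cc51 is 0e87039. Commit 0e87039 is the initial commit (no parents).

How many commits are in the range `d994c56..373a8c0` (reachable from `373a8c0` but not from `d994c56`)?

Reachable from 373a8c0: {02fd7c3, 04a7356, 0cf3859, 0e87039, 206cc51, 373a8c0, 3f380d1, 5263b30, 56e4a03, 586ac19, 7b38ec2, a2121f0, ab337db, b3f89bb, ca18bb5, d994c56}.
Reachable from d994c56: {0e87039, 206cc51, 3f380d1, 5263b30, 56e4a03, ab337db, b3f89bb, d994c56}.
In 373a8c0's history but not d994c56's: {02fd7c3, 04a7356, 0cf3859, 373a8c0, 586ac19, 7b38ec2, a2121f0, ca18bb5} — 8 commits.

8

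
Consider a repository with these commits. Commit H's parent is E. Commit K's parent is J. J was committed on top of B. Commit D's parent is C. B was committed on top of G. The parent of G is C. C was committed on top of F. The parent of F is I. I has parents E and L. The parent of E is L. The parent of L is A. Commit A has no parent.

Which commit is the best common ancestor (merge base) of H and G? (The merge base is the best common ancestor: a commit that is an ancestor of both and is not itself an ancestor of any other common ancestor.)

Ancestors of H: {A, E, H, L}.
Ancestors of G: {A, C, E, F, G, I, L}.
Common ancestors: {A, E, L}.
Among these, E is not an ancestor of any other common ancestor — it is the merge base.

E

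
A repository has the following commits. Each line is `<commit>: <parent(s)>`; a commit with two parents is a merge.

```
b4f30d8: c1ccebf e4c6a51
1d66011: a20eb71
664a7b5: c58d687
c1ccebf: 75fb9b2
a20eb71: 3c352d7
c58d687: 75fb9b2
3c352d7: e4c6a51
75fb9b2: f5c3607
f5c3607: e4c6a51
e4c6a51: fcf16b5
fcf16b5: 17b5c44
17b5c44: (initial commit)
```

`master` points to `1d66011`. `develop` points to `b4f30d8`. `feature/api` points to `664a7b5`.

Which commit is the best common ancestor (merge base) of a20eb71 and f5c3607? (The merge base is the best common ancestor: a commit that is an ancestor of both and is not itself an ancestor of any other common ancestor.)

Ancestors of a20eb71: {17b5c44, 3c352d7, a20eb71, e4c6a51, fcf16b5}.
Ancestors of f5c3607: {17b5c44, e4c6a51, f5c3607, fcf16b5}.
Common ancestors: {17b5c44, e4c6a51, fcf16b5}.
Among these, e4c6a51 is not an ancestor of any other common ancestor — it is the merge base.

e4c6a51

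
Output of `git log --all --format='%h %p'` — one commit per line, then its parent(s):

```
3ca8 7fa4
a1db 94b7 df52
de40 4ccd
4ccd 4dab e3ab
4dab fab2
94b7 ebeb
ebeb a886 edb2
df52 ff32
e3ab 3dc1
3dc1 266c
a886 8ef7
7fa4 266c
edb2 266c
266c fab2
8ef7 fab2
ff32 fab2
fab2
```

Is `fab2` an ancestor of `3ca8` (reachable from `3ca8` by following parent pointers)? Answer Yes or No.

Ancestors of 3ca8 (commits reachable by following parents): {266c, 3ca8, 7fa4, fab2}.
fab2 is in that set, so it is an ancestor of 3ca8.

Yes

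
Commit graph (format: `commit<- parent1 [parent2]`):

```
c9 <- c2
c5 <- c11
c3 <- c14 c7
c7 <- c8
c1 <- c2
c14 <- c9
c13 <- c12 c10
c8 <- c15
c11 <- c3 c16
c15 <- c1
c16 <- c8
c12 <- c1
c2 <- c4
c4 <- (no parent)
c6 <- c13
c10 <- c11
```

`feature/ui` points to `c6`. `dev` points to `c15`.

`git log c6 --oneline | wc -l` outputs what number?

15

Walking parent pointers from c6: reachable set = {c1, c10, c11, c12, c13, c14, c15, c16, c2, c3, c4, c6, c7, c8, c9}.
That is 15 commits.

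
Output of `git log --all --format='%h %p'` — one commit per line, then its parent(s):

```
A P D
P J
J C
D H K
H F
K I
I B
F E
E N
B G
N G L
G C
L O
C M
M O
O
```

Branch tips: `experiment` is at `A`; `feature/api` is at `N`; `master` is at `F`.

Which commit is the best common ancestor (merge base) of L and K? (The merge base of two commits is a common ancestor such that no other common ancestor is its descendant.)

O

Ancestors of L: {L, O}.
Ancestors of K: {B, C, G, I, K, M, O}.
Common ancestors: {O}.
The only common ancestor is O, so it is the merge base.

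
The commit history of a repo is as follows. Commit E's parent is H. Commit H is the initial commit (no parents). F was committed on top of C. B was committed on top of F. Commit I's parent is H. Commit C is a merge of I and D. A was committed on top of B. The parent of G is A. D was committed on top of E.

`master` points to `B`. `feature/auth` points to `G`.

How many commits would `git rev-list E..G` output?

Reachable from G: {A, B, C, D, E, F, G, H, I}.
Reachable from E: {E, H}.
In G's history but not E's: {A, B, C, D, F, G, I} — 7 commits.

7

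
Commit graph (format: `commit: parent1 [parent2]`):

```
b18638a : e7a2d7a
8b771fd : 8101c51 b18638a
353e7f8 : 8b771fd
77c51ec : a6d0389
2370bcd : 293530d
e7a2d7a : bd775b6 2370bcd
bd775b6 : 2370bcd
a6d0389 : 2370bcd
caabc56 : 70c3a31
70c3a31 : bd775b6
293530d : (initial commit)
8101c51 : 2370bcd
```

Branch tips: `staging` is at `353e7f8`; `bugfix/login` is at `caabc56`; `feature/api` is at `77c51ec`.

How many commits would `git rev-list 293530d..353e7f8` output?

Reachable from 353e7f8: {2370bcd, 293530d, 353e7f8, 8101c51, 8b771fd, b18638a, bd775b6, e7a2d7a}.
Reachable from 293530d: {293530d}.
In 353e7f8's history but not 293530d's: {2370bcd, 353e7f8, 8101c51, 8b771fd, b18638a, bd775b6, e7a2d7a} — 7 commits.

7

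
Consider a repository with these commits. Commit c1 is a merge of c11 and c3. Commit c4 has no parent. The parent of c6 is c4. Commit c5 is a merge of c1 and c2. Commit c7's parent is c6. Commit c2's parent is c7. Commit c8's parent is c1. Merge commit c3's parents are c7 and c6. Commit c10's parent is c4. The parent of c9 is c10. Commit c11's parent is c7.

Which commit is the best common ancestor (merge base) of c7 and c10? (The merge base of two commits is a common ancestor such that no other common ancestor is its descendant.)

c4

Ancestors of c7: {c4, c6, c7}.
Ancestors of c10: {c10, c4}.
Common ancestors: {c4}.
The only common ancestor is c4, so it is the merge base.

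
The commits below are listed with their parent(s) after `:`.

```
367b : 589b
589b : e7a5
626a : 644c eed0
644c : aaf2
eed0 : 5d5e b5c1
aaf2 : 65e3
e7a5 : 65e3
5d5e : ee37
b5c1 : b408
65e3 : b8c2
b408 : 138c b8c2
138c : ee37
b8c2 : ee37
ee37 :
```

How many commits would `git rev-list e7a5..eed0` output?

5

Reachable from eed0: {138c, 5d5e, b408, b5c1, b8c2, ee37, eed0}.
Reachable from e7a5: {65e3, b8c2, e7a5, ee37}.
In eed0's history but not e7a5's: {138c, 5d5e, b408, b5c1, eed0} — 5 commits.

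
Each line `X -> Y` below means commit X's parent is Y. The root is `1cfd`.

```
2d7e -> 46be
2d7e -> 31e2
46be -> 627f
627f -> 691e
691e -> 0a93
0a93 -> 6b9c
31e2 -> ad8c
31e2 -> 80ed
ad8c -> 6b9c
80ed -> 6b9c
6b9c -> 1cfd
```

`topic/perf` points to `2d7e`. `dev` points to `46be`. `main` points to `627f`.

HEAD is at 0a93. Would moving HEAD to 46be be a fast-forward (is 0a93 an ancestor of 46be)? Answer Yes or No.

Yes

A fast-forward from 0a93 to 46be is possible iff 0a93 is an ancestor of 46be.
Ancestors of 46be: {0a93, 1cfd, 46be, 627f, 691e, 6b9c}.
0a93 is among them, so fast-forward is possible.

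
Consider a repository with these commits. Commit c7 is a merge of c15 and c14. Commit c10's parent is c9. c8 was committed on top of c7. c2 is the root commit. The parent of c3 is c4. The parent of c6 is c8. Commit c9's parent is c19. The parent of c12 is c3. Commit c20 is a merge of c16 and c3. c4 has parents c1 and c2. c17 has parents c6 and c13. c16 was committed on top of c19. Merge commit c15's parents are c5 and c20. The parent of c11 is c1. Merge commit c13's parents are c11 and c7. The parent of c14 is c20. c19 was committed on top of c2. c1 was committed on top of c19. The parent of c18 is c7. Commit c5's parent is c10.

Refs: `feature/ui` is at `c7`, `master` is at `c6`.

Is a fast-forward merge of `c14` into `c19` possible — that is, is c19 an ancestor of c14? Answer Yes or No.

Yes

A fast-forward from c19 to c14 is possible iff c19 is an ancestor of c14.
Ancestors of c14: {c1, c14, c16, c19, c2, c20, c3, c4}.
c19 is among them, so fast-forward is possible.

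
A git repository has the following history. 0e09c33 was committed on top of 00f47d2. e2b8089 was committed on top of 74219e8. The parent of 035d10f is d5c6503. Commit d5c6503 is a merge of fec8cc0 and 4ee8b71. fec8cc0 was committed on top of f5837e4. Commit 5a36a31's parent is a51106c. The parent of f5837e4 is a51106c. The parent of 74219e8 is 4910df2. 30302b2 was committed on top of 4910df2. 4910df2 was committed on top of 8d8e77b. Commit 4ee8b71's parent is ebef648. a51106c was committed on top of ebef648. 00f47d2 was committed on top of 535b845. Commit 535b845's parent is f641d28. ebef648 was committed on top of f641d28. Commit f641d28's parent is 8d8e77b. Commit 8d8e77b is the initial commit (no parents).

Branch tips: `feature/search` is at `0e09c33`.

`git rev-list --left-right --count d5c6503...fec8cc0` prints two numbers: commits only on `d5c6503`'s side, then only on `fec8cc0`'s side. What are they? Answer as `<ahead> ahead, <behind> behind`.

2 ahead, 0 behind

Reachable from d5c6503: {4ee8b71, 8d8e77b, a51106c, d5c6503, ebef648, f5837e4, f641d28, fec8cc0}.
Reachable from fec8cc0: {8d8e77b, a51106c, ebef648, f5837e4, f641d28, fec8cc0}.
Only in d5c6503's history (ahead): {4ee8b71, d5c6503} — 2.
Only in fec8cc0's history (behind): {} — 0.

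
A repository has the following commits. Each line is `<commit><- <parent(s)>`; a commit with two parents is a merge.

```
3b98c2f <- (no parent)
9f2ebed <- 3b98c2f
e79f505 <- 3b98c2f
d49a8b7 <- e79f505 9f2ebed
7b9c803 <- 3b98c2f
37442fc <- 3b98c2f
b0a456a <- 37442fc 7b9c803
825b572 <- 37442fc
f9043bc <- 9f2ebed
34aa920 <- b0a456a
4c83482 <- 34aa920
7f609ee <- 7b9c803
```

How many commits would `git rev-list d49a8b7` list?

Walking parent pointers from d49a8b7: reachable set = {3b98c2f, 9f2ebed, d49a8b7, e79f505}.
That is 4 commits.

4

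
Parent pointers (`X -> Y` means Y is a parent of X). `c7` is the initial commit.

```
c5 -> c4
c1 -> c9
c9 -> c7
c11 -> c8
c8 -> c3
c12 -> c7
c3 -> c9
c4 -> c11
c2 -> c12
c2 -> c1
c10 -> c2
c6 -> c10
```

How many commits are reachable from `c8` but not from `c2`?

Reachable from c8: {c3, c7, c8, c9}.
Reachable from c2: {c1, c12, c2, c7, c9}.
In c8's history but not c2's: {c3, c8} — 2 commits.

2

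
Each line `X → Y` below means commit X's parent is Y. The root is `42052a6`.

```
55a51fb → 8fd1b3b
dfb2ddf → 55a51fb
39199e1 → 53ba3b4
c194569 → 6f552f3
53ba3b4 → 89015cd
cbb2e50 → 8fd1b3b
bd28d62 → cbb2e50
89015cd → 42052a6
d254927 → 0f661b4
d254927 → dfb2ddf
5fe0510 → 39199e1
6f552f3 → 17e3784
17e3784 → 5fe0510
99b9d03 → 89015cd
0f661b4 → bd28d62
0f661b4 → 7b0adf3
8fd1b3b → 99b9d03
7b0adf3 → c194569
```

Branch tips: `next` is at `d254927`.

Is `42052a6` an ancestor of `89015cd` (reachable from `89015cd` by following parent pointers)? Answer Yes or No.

Yes

Ancestors of 89015cd (commits reachable by following parents): {42052a6, 89015cd}.
42052a6 is in that set, so it is an ancestor of 89015cd.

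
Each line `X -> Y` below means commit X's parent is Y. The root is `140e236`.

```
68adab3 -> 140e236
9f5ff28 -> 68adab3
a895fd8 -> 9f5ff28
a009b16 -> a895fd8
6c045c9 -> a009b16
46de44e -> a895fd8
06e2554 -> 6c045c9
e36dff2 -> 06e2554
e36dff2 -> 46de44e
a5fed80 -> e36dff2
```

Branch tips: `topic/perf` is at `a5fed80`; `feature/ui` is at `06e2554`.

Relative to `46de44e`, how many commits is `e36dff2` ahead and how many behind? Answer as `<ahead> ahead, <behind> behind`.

Reachable from e36dff2: {06e2554, 140e236, 46de44e, 68adab3, 6c045c9, 9f5ff28, a009b16, a895fd8, e36dff2}.
Reachable from 46de44e: {140e236, 46de44e, 68adab3, 9f5ff28, a895fd8}.
Only in e36dff2's history (ahead): {06e2554, 6c045c9, a009b16, e36dff2} — 4.
Only in 46de44e's history (behind): {} — 0.

4 ahead, 0 behind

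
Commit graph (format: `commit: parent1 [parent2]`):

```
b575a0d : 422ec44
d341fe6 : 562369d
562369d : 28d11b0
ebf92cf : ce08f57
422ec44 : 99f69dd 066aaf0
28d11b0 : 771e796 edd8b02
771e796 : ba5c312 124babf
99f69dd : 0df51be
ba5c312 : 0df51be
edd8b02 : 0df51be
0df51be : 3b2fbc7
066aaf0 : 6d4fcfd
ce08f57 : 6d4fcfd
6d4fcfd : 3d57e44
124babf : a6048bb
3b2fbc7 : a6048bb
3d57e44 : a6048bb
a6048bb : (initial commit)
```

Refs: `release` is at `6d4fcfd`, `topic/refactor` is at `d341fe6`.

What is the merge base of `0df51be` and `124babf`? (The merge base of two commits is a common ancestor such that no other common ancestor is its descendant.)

a6048bb

Ancestors of 0df51be: {0df51be, 3b2fbc7, a6048bb}.
Ancestors of 124babf: {124babf, a6048bb}.
Common ancestors: {a6048bb}.
The only common ancestor is a6048bb, so it is the merge base.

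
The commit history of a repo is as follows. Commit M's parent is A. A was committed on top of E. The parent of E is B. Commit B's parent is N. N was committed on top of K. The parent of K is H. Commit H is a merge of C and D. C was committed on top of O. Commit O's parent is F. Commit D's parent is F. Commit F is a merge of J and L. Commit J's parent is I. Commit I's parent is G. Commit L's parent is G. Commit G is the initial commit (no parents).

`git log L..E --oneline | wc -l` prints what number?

Reachable from E: {B, C, D, E, F, G, H, I, J, K, L, N, O}.
Reachable from L: {G, L}.
In E's history but not L's: {B, C, D, E, F, H, I, J, K, N, O} — 11 commits.

11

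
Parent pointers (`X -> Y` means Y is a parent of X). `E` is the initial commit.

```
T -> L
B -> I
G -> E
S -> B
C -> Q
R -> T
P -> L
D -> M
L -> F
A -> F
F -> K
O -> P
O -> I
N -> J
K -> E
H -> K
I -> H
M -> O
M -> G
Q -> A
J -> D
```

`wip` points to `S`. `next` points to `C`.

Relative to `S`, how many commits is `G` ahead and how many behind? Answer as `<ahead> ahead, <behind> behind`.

Reachable from G: {E, G}.
Reachable from S: {B, E, H, I, K, S}.
Only in G's history (ahead): {G} — 1.
Only in S's history (behind): {B, H, I, K, S} — 5.

1 ahead, 5 behind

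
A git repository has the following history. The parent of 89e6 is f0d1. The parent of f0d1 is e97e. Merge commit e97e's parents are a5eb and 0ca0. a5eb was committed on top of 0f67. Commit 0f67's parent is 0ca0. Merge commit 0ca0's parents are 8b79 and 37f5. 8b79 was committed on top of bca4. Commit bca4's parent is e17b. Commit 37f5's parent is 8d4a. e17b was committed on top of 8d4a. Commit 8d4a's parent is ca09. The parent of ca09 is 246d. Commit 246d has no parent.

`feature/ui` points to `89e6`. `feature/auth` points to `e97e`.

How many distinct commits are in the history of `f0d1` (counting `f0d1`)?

Walking parent pointers from f0d1: reachable set = {0ca0, 0f67, 246d, 37f5, 8b79, 8d4a, a5eb, bca4, ca09, e17b, e97e, f0d1}.
That is 12 commits.

12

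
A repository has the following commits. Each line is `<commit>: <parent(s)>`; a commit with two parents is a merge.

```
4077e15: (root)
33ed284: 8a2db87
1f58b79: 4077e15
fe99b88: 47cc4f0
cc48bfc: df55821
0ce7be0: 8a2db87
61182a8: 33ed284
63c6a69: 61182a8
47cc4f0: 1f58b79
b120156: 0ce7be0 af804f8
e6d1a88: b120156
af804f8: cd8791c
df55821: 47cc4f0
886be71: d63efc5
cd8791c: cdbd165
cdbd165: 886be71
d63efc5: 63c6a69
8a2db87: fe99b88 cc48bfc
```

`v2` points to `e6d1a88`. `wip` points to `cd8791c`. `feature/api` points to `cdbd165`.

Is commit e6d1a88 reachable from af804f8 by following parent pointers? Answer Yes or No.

Ancestors of af804f8: {1f58b79, 33ed284, 4077e15, 47cc4f0, 61182a8, 63c6a69, 886be71, 8a2db87, af804f8, cc48bfc, cd8791c, cdbd165, d63efc5, df55821, fe99b88}.
e6d1a88 is not in that set, so it is not an ancestor of af804f8.

No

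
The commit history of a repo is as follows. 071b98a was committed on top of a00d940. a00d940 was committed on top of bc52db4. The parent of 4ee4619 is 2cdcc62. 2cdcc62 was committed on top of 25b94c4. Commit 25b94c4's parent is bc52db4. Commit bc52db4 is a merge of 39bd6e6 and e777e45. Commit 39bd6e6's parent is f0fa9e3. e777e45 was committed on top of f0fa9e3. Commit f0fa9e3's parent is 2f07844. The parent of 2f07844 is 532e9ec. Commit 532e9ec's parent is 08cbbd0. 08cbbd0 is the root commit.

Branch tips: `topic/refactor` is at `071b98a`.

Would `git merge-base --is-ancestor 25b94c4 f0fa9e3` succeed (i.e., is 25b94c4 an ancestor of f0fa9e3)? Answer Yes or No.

Ancestors of f0fa9e3: {08cbbd0, 2f07844, 532e9ec, f0fa9e3}.
25b94c4 is not in that set, so it is not an ancestor of f0fa9e3.

No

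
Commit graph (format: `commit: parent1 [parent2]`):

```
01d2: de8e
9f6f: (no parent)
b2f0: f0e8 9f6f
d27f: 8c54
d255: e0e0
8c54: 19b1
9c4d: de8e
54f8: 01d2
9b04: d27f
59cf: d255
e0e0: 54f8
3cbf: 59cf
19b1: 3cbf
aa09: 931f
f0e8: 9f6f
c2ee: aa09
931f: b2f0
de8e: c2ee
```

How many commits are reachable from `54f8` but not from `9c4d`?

Reachable from 54f8: {01d2, 54f8, 931f, 9f6f, aa09, b2f0, c2ee, de8e, f0e8}.
Reachable from 9c4d: {931f, 9c4d, 9f6f, aa09, b2f0, c2ee, de8e, f0e8}.
In 54f8's history but not 9c4d's: {01d2, 54f8} — 2 commits.

2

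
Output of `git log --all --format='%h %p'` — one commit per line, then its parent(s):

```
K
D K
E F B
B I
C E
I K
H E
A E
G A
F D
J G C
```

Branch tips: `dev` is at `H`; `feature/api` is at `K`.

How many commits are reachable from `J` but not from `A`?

Reachable from J: {A, B, C, D, E, F, G, I, J, K}.
Reachable from A: {A, B, D, E, F, I, K}.
In J's history but not A's: {C, G, J} — 3 commits.

3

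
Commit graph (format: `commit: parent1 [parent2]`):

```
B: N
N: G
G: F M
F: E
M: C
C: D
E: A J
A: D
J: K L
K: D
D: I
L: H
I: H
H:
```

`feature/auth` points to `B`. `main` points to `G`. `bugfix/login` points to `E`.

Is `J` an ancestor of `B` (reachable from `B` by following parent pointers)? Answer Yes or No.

Yes

Ancestors of B (commits reachable by following parents): {A, B, C, D, E, F, G, H, I, J, K, L, M, N}.
J is in that set, so it is an ancestor of B.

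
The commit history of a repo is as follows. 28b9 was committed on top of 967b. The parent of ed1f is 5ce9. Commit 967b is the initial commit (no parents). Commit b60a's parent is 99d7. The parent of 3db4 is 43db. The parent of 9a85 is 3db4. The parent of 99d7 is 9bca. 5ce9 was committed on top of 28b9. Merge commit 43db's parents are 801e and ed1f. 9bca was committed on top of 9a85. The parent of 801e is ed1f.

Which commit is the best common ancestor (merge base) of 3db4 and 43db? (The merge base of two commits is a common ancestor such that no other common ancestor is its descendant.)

43db

Ancestors of 3db4: {28b9, 3db4, 43db, 5ce9, 801e, 967b, ed1f}.
Ancestors of 43db: {28b9, 43db, 5ce9, 801e, 967b, ed1f}.
Common ancestors: {28b9, 43db, 5ce9, 801e, 967b, ed1f}.
Among these, 43db is not an ancestor of any other common ancestor — it is the merge base.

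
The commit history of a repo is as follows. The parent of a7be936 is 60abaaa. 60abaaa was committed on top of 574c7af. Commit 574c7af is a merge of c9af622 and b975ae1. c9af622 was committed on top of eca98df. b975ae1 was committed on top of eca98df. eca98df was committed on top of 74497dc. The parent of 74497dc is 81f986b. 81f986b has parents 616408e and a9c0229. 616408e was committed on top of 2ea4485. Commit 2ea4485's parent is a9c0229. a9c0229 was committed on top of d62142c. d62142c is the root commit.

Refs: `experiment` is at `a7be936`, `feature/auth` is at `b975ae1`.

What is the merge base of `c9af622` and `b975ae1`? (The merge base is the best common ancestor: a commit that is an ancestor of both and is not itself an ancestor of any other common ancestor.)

eca98df

Ancestors of c9af622: {2ea4485, 616408e, 74497dc, 81f986b, a9c0229, c9af622, d62142c, eca98df}.
Ancestors of b975ae1: {2ea4485, 616408e, 74497dc, 81f986b, a9c0229, b975ae1, d62142c, eca98df}.
Common ancestors: {2ea4485, 616408e, 74497dc, 81f986b, a9c0229, d62142c, eca98df}.
Among these, eca98df is not an ancestor of any other common ancestor — it is the merge base.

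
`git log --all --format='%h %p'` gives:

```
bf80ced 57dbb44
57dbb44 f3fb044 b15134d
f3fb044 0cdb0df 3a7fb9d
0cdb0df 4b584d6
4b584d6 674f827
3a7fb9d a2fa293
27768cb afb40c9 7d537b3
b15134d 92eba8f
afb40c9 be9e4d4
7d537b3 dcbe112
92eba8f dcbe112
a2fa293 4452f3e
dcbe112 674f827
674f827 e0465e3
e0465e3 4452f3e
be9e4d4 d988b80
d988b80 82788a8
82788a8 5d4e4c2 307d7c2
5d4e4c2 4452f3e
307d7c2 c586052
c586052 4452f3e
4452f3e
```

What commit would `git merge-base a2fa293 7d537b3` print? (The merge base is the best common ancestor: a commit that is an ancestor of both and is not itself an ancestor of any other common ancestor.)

4452f3e

Ancestors of a2fa293: {4452f3e, a2fa293}.
Ancestors of 7d537b3: {4452f3e, 674f827, 7d537b3, dcbe112, e0465e3}.
Common ancestors: {4452f3e}.
The only common ancestor is 4452f3e, so it is the merge base.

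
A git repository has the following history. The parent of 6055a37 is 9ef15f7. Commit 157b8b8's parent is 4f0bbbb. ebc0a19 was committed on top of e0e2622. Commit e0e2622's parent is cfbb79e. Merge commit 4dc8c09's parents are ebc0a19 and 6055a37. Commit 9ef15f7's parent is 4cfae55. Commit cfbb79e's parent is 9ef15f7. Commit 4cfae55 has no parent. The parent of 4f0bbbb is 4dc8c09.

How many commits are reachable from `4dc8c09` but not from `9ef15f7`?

5

Reachable from 4dc8c09: {4cfae55, 4dc8c09, 6055a37, 9ef15f7, cfbb79e, e0e2622, ebc0a19}.
Reachable from 9ef15f7: {4cfae55, 9ef15f7}.
In 4dc8c09's history but not 9ef15f7's: {4dc8c09, 6055a37, cfbb79e, e0e2622, ebc0a19} — 5 commits.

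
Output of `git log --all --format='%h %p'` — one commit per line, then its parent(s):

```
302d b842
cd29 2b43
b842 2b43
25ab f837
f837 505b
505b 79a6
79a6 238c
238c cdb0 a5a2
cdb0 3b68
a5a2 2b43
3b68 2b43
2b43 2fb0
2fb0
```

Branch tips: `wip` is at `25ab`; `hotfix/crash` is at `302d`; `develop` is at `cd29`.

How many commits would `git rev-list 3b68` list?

Walking parent pointers from 3b68: reachable set = {2b43, 2fb0, 3b68}.
That is 3 commits.

3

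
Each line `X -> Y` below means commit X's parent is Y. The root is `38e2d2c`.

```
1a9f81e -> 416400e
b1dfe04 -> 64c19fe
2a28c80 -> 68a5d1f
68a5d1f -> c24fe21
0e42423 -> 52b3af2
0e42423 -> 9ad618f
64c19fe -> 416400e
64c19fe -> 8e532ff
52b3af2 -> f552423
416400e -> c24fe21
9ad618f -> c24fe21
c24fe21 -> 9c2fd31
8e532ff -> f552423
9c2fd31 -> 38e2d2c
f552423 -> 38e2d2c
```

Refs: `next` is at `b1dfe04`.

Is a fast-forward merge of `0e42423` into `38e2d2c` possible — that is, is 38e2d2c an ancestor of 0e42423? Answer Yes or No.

A fast-forward from 38e2d2c to 0e42423 is possible iff 38e2d2c is an ancestor of 0e42423.
Ancestors of 0e42423: {0e42423, 38e2d2c, 52b3af2, 9ad618f, 9c2fd31, c24fe21, f552423}.
38e2d2c is among them, so fast-forward is possible.

Yes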